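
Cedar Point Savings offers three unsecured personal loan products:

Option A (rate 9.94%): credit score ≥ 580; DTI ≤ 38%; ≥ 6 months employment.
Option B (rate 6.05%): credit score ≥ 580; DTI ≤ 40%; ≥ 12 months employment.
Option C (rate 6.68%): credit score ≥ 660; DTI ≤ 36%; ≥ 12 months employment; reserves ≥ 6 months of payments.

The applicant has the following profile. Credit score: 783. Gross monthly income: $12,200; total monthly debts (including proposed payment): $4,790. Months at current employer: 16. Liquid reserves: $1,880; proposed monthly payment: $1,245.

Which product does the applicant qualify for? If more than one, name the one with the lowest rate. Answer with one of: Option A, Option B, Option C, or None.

DTI = 4,790/12,200 = 39.3%.
Reserves = 1,880/1,245 = 1.5 months.
Option A: score 783 ≥ 580; DTI 39.3% > 38%; employment 16 ≥ 6 mo → does not qualify.
Option B: score 783 ≥ 580; DTI 39.3% ≤ 40%; employment 16 ≥ 12 mo → qualifies.
Option C: score 783 ≥ 660; DTI 39.3% > 36%; employment 16 ≥ 12 mo; reserves 1.5 < 6 mo → does not qualify.

Option B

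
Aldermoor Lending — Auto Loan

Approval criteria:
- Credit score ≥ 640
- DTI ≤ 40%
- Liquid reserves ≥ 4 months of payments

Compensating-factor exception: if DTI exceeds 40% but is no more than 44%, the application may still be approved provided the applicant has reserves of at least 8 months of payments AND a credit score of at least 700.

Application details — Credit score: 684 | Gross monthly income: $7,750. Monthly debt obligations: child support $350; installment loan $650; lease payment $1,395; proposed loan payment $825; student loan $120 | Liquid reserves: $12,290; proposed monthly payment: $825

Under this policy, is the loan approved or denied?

Credit score 684 ≥ 640 (meets base)
Total debts = (350 + 650 + 1,395 + 825 + 120) = 3,340. DTI = 3,340/7,750 = 43.1% > 40% — standard DTI limit exceeded.
Liquid reserves cover 12,290/825 = 14.9 months — ≥ 4 required
DTI 43.1% is within the 40%–44% exception band; checking compensating factors.
Override check — reserves: 14.9 mo (ok); score: 684 (below 700).
Override conditions not both satisfied; exception does not apply.

Denied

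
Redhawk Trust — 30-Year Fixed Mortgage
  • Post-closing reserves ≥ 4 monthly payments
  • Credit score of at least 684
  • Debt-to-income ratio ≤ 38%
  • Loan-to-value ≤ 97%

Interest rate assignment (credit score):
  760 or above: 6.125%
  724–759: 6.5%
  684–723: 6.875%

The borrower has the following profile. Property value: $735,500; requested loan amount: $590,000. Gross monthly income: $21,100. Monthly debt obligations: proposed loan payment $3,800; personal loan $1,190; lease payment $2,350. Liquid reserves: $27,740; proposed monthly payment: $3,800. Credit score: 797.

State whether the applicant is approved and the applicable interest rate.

Approved at 6.125%

Credit score 797 ≥ 684 (meets minimum)
Reserves: 27,740 ÷ 3,800 = 7.3 months (meets 4-month minimum)
Total monthly debts = (3,800 + 1,190 + 2,350) = 7,340. DTI = 7,340/21,100 = 34.8% ≤ 38%
LTV = 590,000/735,500 = 80.2% ≤ 97%
All requirements met. Score 797 falls in the 760 or above tier → 6.125%.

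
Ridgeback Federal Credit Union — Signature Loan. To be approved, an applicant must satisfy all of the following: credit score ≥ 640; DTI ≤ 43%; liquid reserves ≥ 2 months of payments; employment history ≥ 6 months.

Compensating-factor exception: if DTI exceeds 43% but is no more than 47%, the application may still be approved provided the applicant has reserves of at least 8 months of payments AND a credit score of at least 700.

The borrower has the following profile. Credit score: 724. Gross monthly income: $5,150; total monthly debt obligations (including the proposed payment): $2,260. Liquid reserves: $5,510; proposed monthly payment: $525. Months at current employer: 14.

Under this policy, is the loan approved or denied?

Approved

Credit score 724 ≥ 640 (meets base)
DTI: 2,260 ÷ 5,150 = 43.9%, over the 43% base limit.
Liquid reserves cover 5,510/525 = 10.5 months — ≥ 2 required
Employment 14 ≥ 6 months
DTI 43.9% is within the 43%–47% exception band; checking compensating factors.
Reserves 10.5 ≥ 8 months; credit score 724 ≥ 700.
Both override conditions satisfied; DTI exception granted.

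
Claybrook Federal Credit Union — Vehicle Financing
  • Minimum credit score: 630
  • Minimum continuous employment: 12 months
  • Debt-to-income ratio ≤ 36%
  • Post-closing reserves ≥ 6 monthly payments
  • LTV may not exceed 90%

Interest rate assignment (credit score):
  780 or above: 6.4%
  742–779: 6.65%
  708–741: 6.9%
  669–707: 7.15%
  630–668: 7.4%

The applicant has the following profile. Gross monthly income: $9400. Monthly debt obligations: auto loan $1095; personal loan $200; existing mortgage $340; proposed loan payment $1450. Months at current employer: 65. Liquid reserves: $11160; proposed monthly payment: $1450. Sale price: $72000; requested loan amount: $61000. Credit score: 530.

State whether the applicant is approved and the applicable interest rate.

Denied

Credit score 530 < 630 (below minimum)
Total monthly debts = (1,095 + 200 + 340 + 1,450) = 3,085. DTI: 3,085 ÷ 9,400 = 32.8%, within the 36% cap
Employment 65 ≥ 12 months
LTV: 61,000 ÷ 72,000 = 84.7%, within 90% cap
Liquid reserves cover 11,160/1,450 = 7.7 months — ≥ 6 required
Not all requirements met → denied.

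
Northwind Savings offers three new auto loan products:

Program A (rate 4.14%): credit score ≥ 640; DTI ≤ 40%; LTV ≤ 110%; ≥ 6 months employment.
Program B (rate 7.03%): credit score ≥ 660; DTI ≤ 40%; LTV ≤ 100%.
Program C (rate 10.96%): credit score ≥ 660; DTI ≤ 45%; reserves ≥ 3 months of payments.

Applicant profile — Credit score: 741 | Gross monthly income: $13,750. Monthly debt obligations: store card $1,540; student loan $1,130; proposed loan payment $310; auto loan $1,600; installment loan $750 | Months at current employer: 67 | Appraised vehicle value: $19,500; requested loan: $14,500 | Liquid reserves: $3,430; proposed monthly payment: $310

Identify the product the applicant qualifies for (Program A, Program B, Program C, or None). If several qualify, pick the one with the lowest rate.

Program A

Total debts = (1,540 + 1,130 + 310 + 1,600 + 750) = 5,330; DTI = 5,330/13,750 = 38.8%.
LTV = 14,500/19,500 = 74.4%.
Reserves = 3,430/310 = 11.1 months.
Program A: score 741 ≥ 640; DTI 38.8% ≤ 40%; LTV 74.4% ≤ 110%; employment 67 ≥ 6 mo → qualifies.
Program B: score 741 ≥ 660; DTI 38.8% ≤ 40%; LTV 74.4% ≤ 100% → qualifies.
Program C: score 741 ≥ 660; DTI 38.8% ≤ 45%; reserves 11.1 ≥ 3 mo → qualifies.
Qualifying: Program A, Program B, Program C. Lowest rate is 4.14% → Program A.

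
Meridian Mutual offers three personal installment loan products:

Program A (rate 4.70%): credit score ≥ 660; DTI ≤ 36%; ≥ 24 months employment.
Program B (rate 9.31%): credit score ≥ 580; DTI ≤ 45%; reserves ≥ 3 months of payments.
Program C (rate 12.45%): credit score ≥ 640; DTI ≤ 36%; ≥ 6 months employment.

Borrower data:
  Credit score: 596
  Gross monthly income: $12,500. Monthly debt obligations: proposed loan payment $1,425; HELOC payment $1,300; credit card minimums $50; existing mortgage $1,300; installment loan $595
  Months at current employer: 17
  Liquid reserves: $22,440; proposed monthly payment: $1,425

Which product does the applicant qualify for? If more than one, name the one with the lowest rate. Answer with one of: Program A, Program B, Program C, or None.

Program B

Total debts = (1,425 + 1,300 + 50 + 1,300 + 595) = 4,670; DTI = 4,670/12,500 = 37.4%.
Reserves = 22,440/1,425 = 15.7 months.
Program A: score 596 < 660; DTI 37.4% > 36%; employment 17 < 24 mo → does not qualify.
Program B: score 596 ≥ 580; DTI 37.4% ≤ 45%; reserves 15.7 ≥ 3 mo → qualifies.
Program C: score 596 < 640; DTI 37.4% > 36%; employment 17 ≥ 6 mo → does not qualify.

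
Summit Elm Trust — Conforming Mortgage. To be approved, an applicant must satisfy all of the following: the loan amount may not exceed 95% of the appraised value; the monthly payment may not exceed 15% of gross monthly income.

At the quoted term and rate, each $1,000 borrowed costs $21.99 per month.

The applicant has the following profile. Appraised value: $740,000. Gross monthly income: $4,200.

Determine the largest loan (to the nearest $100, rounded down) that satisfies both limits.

$28,600

Payment cap: 15% × $4,200 = $630/month.
At $21.99 per $1,000, that supports 630/21.99 × 1,000 ≈ $28,649 → $28,600.
LTV cap: 95% × $740,000 = $703,000 → $703,000.
Binding constraint: payment-to-income.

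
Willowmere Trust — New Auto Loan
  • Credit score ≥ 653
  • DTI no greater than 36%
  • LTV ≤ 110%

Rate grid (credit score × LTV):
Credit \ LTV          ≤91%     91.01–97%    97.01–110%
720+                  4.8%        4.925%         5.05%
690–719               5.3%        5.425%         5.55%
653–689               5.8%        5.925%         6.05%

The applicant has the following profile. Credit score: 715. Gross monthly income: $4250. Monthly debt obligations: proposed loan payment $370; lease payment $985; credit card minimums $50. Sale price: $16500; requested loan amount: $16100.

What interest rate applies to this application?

5.55%

Credit score 715 ≥ 653; Total monthly debts = (370 + 985 + 50) = 1,405. Debt-to-income = 1,405/4,250 = 33.1% — meets 36% limit
LTV = 16,100/16,500 = 97.6% ≤ 110%
Credit 715 → row 690–719; LTV 97.6% → column 97.01–110%. Grid cell → 5.55%.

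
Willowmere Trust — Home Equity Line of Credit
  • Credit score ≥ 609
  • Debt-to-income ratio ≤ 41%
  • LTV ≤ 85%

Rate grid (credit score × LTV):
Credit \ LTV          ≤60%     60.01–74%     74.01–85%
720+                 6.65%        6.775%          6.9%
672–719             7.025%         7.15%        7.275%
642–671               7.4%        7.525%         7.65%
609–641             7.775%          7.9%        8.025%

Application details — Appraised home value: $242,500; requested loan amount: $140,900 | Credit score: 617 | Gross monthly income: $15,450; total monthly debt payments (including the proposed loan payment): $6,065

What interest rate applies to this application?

Credit score 617 ≥ 609; DTI: 6,065 ÷ 15,450 = 39.3%, within the 41% cap
Loan-to-value = 140,900/242,500 = 58.1% — pass (85% max)
Row: 617 falls in 609–641. Column: 58.1% falls in ≤60%. Rate = 7.775%.

7.775%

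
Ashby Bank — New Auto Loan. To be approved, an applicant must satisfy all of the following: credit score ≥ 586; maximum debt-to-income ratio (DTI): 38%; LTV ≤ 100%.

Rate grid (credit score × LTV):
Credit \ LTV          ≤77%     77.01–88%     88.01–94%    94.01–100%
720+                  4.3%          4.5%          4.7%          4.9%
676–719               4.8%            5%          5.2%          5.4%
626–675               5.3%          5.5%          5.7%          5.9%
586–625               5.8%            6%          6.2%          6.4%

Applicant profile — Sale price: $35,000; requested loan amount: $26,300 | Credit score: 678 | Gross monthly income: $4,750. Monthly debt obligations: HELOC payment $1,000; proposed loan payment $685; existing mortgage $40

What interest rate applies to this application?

4.8%

Credit score 678 ≥ 586; Total monthly debts = (1,000 + 685 + 40) = 1,725. Debt-to-income = 1,725/4,750 = 36.3% — meets 38% limit
LTV = 26,300/35,000 = 75.1% ≤ 100%
Score 678 is in the 676–719 band; LTV 75.1% is in the ≤77% band → 4.8%.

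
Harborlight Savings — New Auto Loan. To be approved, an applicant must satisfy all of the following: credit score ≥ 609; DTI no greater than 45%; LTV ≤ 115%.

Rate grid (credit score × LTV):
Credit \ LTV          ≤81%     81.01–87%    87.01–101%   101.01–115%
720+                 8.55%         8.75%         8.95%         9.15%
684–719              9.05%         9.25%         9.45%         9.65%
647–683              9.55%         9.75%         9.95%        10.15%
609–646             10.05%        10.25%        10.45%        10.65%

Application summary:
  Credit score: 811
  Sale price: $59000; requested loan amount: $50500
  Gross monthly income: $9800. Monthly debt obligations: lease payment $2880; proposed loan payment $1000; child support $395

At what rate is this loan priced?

Credit score 811 ≥ 609; Total monthly debts = (2,880 + 1,000 + 395) = 4,275. Debt-to-income = 4,275/9,800 = 43.6% — meets 45% limit
Loan-to-value = 50,500/59,000 = 85.6% — pass (115% max)
Credit 811 → row 720+; LTV 85.6% → column 81.01–87%. Grid cell → 8.75%.

8.75%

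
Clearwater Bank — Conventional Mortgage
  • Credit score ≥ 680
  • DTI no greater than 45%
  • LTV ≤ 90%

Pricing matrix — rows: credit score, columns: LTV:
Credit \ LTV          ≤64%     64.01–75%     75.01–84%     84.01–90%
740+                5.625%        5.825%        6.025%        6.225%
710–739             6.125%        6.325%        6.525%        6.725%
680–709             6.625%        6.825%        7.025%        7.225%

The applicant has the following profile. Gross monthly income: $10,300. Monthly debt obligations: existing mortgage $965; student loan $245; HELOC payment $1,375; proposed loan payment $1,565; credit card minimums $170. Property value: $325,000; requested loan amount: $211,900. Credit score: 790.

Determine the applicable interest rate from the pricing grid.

Credit score 790 ≥ 680; Total monthly debts = (965 + 245 + 1,375 + 1,565 + 170) = 4,320. DTI = 4,320/10,300 = 41.9% ≤ 45%
LTV: 211,900 ÷ 325,000 = 65.2%, within 90% cap
Credit 790 → row 740+; LTV 65.2% → column 64.01–75%. Grid cell → 5.825%.

5.825%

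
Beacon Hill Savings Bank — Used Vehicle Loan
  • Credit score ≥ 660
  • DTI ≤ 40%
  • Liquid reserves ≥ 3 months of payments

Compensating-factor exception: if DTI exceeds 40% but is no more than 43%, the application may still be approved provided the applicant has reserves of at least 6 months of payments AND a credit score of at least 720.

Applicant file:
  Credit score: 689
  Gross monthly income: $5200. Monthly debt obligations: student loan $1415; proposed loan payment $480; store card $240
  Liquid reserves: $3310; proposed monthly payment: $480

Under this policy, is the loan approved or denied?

Denied

Credit score 689 ≥ 660 (meets base)
Total debts = (1,415 + 480 + 240) = 2,135. DTI: 2,135 ÷ 5,200 = 41.1%, over the 40% base limit.
Reserves: 3,310 ÷ 480 = 6.9 months (meets 3-month minimum)
DTI 41.1% is within the 40%–43% exception band; checking compensating factors.
Override check — reserves: 6.9 mo (ok); score: 689 (below 720).
Override conditions not both satisfied; exception does not apply.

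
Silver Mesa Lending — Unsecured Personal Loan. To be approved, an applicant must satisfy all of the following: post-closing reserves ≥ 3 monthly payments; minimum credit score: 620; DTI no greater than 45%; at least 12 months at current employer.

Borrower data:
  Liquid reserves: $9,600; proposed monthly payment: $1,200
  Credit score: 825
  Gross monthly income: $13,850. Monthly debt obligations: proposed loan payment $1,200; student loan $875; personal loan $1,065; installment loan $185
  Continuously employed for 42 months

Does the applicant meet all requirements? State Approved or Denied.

Approved

Liquid reserves cover 9,600/1,200 = 8.0 months — ≥ 3 required
Credit score 825 ≥ 620 (meets)
Total monthly debts = (1,200 + 875 + 1,065 + 185) = 3,325. Debt-to-income = 3,325/13,850 = 24% — meets 45% limit
Employment 42 ≥ 12 months
All criteria satisfied.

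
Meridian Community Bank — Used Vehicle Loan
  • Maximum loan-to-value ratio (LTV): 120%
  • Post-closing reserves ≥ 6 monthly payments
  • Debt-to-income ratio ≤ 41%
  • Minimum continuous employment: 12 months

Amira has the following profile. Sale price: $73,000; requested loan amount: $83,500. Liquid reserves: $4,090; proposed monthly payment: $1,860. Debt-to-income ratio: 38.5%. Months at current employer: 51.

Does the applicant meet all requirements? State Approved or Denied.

Denied

LTV = 83,500/73,000 = 114.4% ≤ 120%
Reserves = 4,090/1,860 = 2.2 months < 6
Debt-to-income 38.5% vs 41% cap — pass
Employment 51 ≥ 12 months
Fails on reserves.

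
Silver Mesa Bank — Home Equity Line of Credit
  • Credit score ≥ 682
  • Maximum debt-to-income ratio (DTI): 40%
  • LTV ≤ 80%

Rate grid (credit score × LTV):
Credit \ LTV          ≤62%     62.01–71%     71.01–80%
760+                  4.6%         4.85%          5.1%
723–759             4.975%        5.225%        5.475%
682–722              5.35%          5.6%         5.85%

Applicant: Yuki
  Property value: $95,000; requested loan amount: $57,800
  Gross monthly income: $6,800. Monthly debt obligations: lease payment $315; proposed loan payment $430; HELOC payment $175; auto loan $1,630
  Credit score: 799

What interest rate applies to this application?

4.6%

Credit score 799 ≥ 682; Total monthly debts = (315 + 430 + 175 + 1,630) = 2,550. Debt-to-income = 2,550/6,800 = 37.5% — meets 40% limit
LTV = 57,800/95,000 = 60.8% ≤ 80%
Score 799 is in the 760+ band; LTV 60.8% is in the ≤62% band → 4.6%.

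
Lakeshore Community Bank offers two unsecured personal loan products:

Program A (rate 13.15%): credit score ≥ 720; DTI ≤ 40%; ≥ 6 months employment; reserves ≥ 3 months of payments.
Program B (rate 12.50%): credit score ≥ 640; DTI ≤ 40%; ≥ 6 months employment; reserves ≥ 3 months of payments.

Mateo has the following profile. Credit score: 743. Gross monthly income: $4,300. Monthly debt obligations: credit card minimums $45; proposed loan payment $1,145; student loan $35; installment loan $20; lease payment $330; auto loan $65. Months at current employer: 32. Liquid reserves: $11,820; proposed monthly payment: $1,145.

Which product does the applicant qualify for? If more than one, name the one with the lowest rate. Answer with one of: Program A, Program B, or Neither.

Program B

Total debts = (45 + 1,145 + 35 + 20 + 330 + 65) = 1,640; DTI = 1,640/4,300 = 38.1%.
Reserves = 11,820/1,145 = 10.3 months.
Program A: score 743 ≥ 720; DTI 38.1% ≤ 40%; employment 32 ≥ 6 mo; reserves 10.3 ≥ 3 mo → qualifies.
Program B: score 743 ≥ 640; DTI 38.1% ≤ 40%; employment 32 ≥ 6 mo; reserves 10.3 ≥ 3 mo → qualifies.
Qualifying: Program A, Program B. Lowest rate is 12.50% → Program B.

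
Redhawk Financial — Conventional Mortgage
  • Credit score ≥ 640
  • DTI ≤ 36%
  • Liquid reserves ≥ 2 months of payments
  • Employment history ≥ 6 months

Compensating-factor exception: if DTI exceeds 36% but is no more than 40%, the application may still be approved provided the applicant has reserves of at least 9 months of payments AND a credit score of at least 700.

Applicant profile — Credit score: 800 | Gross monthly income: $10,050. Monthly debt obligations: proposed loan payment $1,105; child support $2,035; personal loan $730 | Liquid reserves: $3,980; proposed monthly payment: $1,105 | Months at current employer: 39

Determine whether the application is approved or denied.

Credit score 800 ≥ 640 (meets base)
Total debts = (1,105 + 2,035 + 730) = 3,870. DTI: 3,870 ÷ 10,050 = 38.5%, over the 36% base limit.
Reserves: 3,980 ÷ 1,105 = 3.6 months (meets 2-month minimum)
Employment 39 ≥ 6 months
38.5% falls in the override range (36%–40%), so the compensating-factor test applies.
Reserves 3.6 < 9 months; credit score 800 ≥ 700.
Compensating-factor requirement not fully met.

Denied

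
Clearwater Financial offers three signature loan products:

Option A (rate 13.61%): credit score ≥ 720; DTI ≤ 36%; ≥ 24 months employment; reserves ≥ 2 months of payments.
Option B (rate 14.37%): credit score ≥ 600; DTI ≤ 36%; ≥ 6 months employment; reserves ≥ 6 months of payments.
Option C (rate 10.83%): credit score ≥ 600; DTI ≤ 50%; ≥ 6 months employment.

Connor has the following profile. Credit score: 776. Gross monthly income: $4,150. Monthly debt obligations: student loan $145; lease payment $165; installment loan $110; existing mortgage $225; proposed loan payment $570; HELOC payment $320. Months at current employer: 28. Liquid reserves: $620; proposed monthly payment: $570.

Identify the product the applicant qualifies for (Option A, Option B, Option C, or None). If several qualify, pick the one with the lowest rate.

Total debts = (145 + 165 + 110 + 225 + 570 + 320) = 1,535; DTI = 1,535/4,150 = 37%.
Reserves = 620/570 = 1.1 months.
Option A: score 776 ≥ 720; DTI 37% > 36%; employment 28 ≥ 24 mo; reserves 1.1 < 2 mo → does not qualify.
Option B: score 776 ≥ 600; DTI 37% > 36%; employment 28 ≥ 6 mo; reserves 1.1 < 6 mo → does not qualify.
Option C: score 776 ≥ 600; DTI 37% ≤ 50%; employment 28 ≥ 6 mo → qualifies.

Option C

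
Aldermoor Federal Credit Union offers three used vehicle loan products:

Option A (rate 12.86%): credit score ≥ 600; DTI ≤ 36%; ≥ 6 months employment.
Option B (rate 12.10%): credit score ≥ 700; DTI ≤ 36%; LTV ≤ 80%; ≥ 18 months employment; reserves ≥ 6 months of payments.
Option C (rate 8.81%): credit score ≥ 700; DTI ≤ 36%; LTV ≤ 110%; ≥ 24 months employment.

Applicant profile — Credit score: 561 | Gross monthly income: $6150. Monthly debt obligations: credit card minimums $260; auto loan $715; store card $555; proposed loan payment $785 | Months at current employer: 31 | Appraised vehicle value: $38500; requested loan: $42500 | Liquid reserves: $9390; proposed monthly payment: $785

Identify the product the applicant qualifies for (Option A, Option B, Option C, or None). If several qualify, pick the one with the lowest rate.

Total debts = (260 + 715 + 555 + 785) = 2,315; DTI = 2,315/6,150 = 37.6%.
LTV = 42,500/38,500 = 110.4%.
Reserves = 9,390/785 = 12.0 months.
Option A: score 561 < 600; DTI 37.6% > 36%; employment 31 ≥ 6 mo → does not qualify.
Option B: score 561 < 700; DTI 37.6% > 36%; LTV 110.4% > 80%; employment 31 ≥ 18 mo; reserves 12.0 ≥ 6 mo → does not qualify.
Option C: score 561 < 700; DTI 37.6% > 36%; LTV 110.4% > 110%; employment 31 ≥ 24 mo → does not qualify.

None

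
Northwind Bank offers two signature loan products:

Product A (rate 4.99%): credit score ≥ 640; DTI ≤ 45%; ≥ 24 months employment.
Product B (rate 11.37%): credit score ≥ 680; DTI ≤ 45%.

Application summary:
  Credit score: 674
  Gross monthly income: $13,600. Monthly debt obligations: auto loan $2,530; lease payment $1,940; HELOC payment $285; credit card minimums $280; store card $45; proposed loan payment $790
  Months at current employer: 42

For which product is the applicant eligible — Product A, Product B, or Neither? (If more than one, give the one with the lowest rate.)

Total debts = (2,530 + 1,940 + 285 + 280 + 45 + 790) = 5,870; DTI = 5,870/13,600 = 43.2%.
Product A: score 674 ≥ 640; DTI 43.2% ≤ 45%; employment 42 ≥ 24 mo → qualifies.
Product B: score 674 < 680; DTI 43.2% ≤ 45% → does not qualify.

Product A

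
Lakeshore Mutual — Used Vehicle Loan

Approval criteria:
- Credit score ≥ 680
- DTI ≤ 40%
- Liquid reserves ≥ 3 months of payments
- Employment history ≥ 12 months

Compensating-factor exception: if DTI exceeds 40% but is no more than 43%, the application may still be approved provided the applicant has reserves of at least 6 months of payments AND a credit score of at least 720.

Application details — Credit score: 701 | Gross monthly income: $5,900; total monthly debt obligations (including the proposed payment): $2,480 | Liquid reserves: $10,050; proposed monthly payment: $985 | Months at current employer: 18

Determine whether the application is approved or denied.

Credit score 701 ≥ 680 (meets base)
DTI: 2,480 ÷ 5,900 = 42%, over the 40% base limit.
Liquid reserves cover 10,050/985 = 10.2 months — ≥ 3 required
Employment 18 ≥ 12 months
DTI 42% is within the 40%–43% exception band; checking compensating factors.
Override check — reserves: 10.2 mo (ok); score: 701 (below 720).
Compensating-factor requirement not fully met.

Denied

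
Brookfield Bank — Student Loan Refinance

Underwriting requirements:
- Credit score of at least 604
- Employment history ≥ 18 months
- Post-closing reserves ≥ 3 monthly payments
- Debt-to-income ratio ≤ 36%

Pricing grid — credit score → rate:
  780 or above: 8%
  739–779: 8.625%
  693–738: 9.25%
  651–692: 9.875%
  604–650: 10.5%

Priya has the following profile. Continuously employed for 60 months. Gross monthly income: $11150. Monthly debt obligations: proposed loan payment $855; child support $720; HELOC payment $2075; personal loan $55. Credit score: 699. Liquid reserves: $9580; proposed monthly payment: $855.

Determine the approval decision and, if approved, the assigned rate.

Approved at 9.25%

Credit score 699 ≥ 604 (meets minimum)
Employment 60 ≥ 18 months
Reserves: 9,580 ÷ 855 = 11.2 months (meets 3-month minimum)
Total monthly debts = (855 + 720 + 2,075 + 55) = 3,705. Debt-to-income = 3,705/11,150 = 33.2% — meets 36% limit
All requirements met. Score 699 falls in the 693–738 tier → 9.25%.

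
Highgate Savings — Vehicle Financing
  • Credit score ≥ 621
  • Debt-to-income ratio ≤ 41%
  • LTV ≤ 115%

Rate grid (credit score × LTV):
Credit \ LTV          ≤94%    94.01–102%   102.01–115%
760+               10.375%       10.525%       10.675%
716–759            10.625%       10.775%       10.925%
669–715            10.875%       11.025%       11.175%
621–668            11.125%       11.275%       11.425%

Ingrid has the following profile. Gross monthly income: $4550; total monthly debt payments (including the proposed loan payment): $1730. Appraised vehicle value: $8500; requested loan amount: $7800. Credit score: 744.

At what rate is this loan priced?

10.625%

Credit score 744 ≥ 621; DTI: 1,730 ÷ 4,550 = 38%, within the 41% cap
Loan-to-value = 7,800/8,500 = 91.8% — pass (115% max)
Row: 744 falls in 716–759. Column: 91.8% falls in ≤94%. Rate = 10.625%.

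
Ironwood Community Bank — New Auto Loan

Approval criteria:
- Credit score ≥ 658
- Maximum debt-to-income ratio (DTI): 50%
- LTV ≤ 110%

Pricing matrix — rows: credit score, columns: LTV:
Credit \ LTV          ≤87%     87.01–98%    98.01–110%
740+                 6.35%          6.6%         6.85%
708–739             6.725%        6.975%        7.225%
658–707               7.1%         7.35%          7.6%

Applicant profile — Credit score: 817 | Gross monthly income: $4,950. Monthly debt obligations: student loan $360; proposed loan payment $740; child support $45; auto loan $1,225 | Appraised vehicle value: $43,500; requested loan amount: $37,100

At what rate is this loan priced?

Credit score 817 ≥ 658; Total monthly debts = (360 + 740 + 45 + 1,225) = 2,370. DTI = 2,370/4,950 = 47.9% ≤ 50%
LTV = 37,100/43,500 = 85.3% ≤ 110%
Score 817 is in the 740+ band; LTV 85.3% is in the ≤87% band → 6.35%.

6.35%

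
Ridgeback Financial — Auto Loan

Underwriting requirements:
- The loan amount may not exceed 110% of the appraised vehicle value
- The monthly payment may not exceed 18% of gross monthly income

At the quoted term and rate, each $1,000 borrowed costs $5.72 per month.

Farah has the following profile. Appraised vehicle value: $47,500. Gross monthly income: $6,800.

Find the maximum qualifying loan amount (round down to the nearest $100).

Payment cap: 18% × $6,800 = $1,224/month.
At $5.72 per $1,000, that supports 1,224/5.72 × 1,000 ≈ $213,986 → $213,900.
LTV cap: 110% × $47,500 = $52,250 → $52,200.
Binding constraint: loan-to-value.

$52,200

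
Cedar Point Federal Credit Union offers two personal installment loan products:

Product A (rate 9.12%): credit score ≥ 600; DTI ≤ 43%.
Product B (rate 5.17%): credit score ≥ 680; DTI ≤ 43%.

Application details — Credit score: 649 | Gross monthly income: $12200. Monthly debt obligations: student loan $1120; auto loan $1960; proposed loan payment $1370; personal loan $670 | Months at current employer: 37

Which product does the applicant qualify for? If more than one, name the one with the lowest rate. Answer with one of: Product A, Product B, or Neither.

Total debts = (1,120 + 1,960 + 1,370 + 670) = 5,120; DTI = 5,120/12,200 = 42%.
Product A: score 649 ≥ 600; DTI 42% ≤ 43% → qualifies.
Product B: score 649 < 680; DTI 42% ≤ 43% → does not qualify.

Product A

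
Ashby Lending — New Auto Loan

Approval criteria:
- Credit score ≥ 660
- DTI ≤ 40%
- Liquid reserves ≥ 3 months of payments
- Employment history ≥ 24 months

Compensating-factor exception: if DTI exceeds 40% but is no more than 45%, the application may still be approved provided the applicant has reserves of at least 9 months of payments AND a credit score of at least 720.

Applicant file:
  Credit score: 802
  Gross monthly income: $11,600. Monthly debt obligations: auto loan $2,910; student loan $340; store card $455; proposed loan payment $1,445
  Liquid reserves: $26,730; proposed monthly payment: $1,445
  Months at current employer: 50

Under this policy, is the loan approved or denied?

Credit score 802 ≥ 660 (meets base)
Total debts = (2,910 + 340 + 455 + 1,445) = 5,150. DTI = 5,150/11,600 = 44.4% > 40% — standard DTI limit exceeded.
Liquid reserves cover 26,730/1,445 = 18.5 months — ≥ 3 required
Employment 50 ≥ 24 months
44.4% falls in the override range (40%–45%), so the compensating-factor test applies.
Reserves 18.5 ≥ 9 months; credit score 802 ≥ 720.
Both compensating conditions met → exception applies.

Approved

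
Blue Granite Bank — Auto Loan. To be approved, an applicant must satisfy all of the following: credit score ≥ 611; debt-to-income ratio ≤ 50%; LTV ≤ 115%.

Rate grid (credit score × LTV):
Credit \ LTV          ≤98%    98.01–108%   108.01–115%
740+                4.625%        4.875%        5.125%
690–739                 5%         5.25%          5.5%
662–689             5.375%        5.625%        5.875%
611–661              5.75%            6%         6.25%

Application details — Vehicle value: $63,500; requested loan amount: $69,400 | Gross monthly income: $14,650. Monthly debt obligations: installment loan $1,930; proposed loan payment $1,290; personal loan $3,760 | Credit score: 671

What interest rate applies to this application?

Credit score 671 ≥ 611; Total monthly debts = (1,930 + 1,290 + 3,760) = 6,980. Debt-to-income = 6,980/14,650 = 47.6% — meets 50% limit
Loan-to-value = 69,400/63,500 = 109.3% — pass (115% max)
Credit 671 → row 662–689; LTV 109.3% → column 108.01–115%. Grid cell → 5.875%.

5.875%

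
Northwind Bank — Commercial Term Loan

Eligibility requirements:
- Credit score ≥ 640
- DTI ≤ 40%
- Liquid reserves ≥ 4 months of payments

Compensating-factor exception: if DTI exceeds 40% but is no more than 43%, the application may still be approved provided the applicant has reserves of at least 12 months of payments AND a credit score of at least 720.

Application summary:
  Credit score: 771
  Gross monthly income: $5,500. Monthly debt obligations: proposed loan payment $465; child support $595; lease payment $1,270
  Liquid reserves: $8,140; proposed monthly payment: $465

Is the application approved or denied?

Credit score 771 ≥ 640 (meets base)
Total debts = (465 + 595 + 1,270) = 2,330. DTI: 2,330 ÷ 5,500 = 42.4%, over the 40% base limit.
Liquid reserves cover 8,140/465 = 17.5 months — ≥ 4 required
DTI 42.4% is within the 40%–43% exception band; checking compensating factors.
Reserves 17.5 ≥ 12 months; credit score 771 ≥ 720.
Both override conditions satisfied; DTI exception granted.

Approved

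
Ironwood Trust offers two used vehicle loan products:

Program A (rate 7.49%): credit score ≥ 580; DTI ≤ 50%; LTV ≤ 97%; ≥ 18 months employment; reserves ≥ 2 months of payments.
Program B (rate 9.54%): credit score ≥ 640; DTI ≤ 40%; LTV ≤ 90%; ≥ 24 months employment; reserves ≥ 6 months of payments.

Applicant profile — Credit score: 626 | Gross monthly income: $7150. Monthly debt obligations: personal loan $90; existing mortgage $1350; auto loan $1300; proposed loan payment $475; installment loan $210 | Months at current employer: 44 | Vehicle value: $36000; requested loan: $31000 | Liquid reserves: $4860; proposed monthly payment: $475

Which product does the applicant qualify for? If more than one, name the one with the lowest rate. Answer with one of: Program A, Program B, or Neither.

Program A

Total debts = (90 + 1,350 + 1,300 + 475 + 210) = 3,425; DTI = 3,425/7,150 = 47.9%.
LTV = 31,000/36,000 = 86.1%.
Reserves = 4,860/475 = 10.2 months.
Program A: score 626 ≥ 580; DTI 47.9% ≤ 50%; LTV 86.1% ≤ 97%; employment 44 ≥ 18 mo; reserves 10.2 ≥ 2 mo → qualifies.
Program B: score 626 < 640; DTI 47.9% > 40%; LTV 86.1% ≤ 90%; employment 44 ≥ 24 mo; reserves 10.2 ≥ 6 mo → does not qualify.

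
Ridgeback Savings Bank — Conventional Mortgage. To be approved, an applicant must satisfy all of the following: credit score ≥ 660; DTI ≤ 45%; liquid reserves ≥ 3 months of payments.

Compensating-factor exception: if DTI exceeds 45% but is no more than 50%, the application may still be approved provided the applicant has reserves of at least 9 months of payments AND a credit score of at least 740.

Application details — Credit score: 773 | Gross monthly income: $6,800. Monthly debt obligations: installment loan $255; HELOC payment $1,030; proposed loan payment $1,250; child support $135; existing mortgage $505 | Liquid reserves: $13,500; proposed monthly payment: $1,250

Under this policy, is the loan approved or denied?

Credit score 773 ≥ 660 (meets base)
Total debts = (255 + 1,030 + 1,250 + 135 + 505) = 3,175. DTI: 3,175 ÷ 6,800 = 46.7%, over the 45% base limit.
Reserves: 13,500 ÷ 1,250 = 10.8 months (meets 3-month minimum)
46.7% falls in the override range (45%–50%), so the compensating-factor test applies.
Reserves 10.8 ≥ 9 months; credit score 773 ≥ 740.
Both compensating conditions met → exception applies.

Approved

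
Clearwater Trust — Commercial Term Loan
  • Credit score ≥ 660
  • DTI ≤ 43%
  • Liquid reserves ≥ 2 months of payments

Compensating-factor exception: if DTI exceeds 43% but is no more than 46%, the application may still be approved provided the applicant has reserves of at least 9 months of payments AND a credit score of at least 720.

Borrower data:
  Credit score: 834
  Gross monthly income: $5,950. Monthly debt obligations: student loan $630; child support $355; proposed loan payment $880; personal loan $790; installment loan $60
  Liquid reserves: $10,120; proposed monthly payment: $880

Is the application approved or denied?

Credit score 834 ≥ 660 (meets base)
Total debts = (630 + 355 + 880 + 790 + 60) = 2,715. DTI = 2,715/5,950 = 45.6% > 43% — standard DTI limit exceeded.
Reserves = 10,120/880 = 11.5 months ≥ 2
45.6% falls in the override range (43%–46%), so the compensating-factor test applies.
Reserves 11.5 ≥ 9 months; credit score 834 ≥ 720.
Both compensating conditions met → exception applies.

Approved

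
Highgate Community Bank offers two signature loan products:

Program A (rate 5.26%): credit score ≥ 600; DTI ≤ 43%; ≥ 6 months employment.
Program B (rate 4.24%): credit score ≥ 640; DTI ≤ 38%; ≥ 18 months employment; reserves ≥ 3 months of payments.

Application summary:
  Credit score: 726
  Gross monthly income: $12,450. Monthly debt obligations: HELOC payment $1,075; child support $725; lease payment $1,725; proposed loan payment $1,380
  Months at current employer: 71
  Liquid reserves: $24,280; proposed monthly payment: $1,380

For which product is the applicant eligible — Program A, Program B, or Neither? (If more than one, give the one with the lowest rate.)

Program A

Total debts = (1,075 + 725 + 1,725 + 1,380) = 4,905; DTI = 4,905/12,450 = 39.4%.
Reserves = 24,280/1,380 = 17.6 months.
Program A: score 726 ≥ 600; DTI 39.4% ≤ 43%; employment 71 ≥ 6 mo → qualifies.
Program B: score 726 ≥ 640; DTI 39.4% > 38%; employment 71 ≥ 18 mo; reserves 17.6 ≥ 3 mo → does not qualify.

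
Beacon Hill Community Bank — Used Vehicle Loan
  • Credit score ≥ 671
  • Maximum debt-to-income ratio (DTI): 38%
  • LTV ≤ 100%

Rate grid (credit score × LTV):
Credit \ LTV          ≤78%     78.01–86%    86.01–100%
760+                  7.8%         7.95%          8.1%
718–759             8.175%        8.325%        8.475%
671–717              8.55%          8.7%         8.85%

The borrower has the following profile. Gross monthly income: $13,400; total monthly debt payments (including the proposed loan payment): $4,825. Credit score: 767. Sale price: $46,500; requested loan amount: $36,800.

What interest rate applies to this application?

7.95%

Credit score 767 ≥ 671; DTI: 4,825 ÷ 13,400 = 36%, within the 38% cap
Loan-to-value = 36,800/46,500 = 79.1% — pass (100% max)
Score 767 is in the 760+ band; LTV 79.1% is in the 78.01–86% band → 7.95%.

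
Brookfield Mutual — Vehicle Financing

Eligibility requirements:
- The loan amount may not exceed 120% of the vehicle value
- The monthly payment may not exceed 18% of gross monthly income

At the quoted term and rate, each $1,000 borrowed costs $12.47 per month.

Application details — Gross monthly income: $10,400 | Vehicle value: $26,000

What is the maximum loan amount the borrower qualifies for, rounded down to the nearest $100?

Payment cap: 18% × $10,400 = $1,872/month.
At $12.47 per $1,000, that supports 1,872/12.47 × 1,000 ≈ $150,120 → $150,100.
LTV cap: 120% × $26,000 = $31,200 → $31,200.
Binding constraint: loan-to-value.

$31,200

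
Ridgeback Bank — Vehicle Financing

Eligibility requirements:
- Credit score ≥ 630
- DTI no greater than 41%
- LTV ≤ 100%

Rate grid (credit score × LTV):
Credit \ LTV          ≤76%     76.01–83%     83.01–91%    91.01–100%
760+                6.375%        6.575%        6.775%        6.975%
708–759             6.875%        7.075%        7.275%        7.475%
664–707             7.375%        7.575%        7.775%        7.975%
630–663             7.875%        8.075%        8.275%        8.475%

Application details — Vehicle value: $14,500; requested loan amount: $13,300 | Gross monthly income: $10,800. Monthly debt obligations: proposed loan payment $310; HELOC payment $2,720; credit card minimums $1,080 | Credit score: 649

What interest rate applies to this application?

Credit score 649 ≥ 630; Total monthly debts = (310 + 2,720 + 1,080) = 4,110. Debt-to-income = 4,110/10,800 = 38.1% — meets 41% limit
LTV = 13,300/14,500 = 91.7% ≤ 100%
Row: 649 falls in 630–663. Column: 91.7% falls in 91.01–100%. Rate = 8.475%.

8.475%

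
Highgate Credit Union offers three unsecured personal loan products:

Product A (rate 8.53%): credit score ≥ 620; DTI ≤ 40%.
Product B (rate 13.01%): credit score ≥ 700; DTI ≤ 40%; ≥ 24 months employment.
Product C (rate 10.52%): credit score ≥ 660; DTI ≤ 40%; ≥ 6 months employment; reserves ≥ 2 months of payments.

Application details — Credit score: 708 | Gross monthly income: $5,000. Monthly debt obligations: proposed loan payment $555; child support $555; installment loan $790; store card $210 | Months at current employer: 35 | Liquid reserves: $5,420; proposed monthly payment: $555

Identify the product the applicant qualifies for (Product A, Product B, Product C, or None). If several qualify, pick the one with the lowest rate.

None

Total debts = (555 + 555 + 790 + 210) = 2,110; DTI = 2,110/5,000 = 42.2%.
Reserves = 5,420/555 = 9.8 months.
Product A: score 708 ≥ 620; DTI 42.2% > 40% → does not qualify.
Product B: score 708 ≥ 700; DTI 42.2% > 40%; employment 35 ≥ 24 mo → does not qualify.
Product C: score 708 ≥ 660; DTI 42.2% > 40%; employment 35 ≥ 6 mo; reserves 9.8 ≥ 2 mo → does not qualify.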